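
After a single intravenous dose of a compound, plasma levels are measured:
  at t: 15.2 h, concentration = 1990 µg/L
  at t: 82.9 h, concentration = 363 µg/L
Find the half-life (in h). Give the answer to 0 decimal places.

28 h

k = ln(C₁/C₂) / (t₂ − t₁) = ln(1990/363) / (82.9 − 15.2)
  = 1.701 / 67.70 = 0.02513 h⁻¹
t½ = ln2 / k = 0.693147 / 0.02513 = 27.58 h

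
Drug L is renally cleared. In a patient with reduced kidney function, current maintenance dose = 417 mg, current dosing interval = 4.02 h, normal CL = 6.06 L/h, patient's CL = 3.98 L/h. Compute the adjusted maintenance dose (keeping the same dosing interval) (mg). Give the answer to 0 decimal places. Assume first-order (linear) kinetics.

To keep the same average steady-state level, dosing rate must scale with clearance.
CL ratio = 3.98 / 6.06 = 0.6568
New dose (same interval) = 417 × 0.6568 = 273.9 mg

274 mg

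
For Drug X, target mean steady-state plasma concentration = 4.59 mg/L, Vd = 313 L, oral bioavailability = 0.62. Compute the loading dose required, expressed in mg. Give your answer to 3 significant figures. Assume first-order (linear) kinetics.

LD = Css × Vd / F = 4.59 × 313 / 0.62 = 2317 mg

2320 mg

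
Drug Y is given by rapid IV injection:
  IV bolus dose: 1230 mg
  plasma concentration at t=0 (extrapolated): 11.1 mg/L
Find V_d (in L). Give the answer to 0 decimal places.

111 L

Vd = Dose / C₀ = 1230 / 11.1 = 110.8 L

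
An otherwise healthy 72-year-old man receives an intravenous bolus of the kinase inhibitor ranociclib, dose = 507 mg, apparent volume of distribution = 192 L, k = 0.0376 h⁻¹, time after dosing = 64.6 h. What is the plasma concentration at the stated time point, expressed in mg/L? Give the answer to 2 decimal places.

0.23 mg/L

C₀ = Dose / Vd = 507.0 / 192 = 2.641 mg/L
C = C₀ · e^(−k·t) = 2.641 × e^(−0.03760 × 64.6)
  = 2.641 × 0.08813 = 0.2328 mg/L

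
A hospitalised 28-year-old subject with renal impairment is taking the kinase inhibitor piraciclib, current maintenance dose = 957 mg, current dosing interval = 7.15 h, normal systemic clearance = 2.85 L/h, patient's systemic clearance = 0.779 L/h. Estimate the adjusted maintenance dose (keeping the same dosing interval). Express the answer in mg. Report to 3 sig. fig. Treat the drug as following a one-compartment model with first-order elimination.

To keep the same average steady-state level, dosing rate must scale with clearance.
CL ratio = 0.779 / 2.85 = 0.2733
New dose (same interval) = 957 × 0.2733 = 261.5 mg

262 mg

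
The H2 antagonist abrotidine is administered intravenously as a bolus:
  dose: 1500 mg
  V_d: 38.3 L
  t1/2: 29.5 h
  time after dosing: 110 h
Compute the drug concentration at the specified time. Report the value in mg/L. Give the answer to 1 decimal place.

3.0 mg/L

C₀ = Dose / Vd = 1500 / 38.3 = 39.16 mg/L
k = ln2 / t½ = 0.693147 / 29.5 = 0.02350 h⁻¹
C = C₀ · e^(−k·t) = 39.16 × e^(−0.02350 × 110)
  = 39.16 × 0.07540 = 2.953 mg/L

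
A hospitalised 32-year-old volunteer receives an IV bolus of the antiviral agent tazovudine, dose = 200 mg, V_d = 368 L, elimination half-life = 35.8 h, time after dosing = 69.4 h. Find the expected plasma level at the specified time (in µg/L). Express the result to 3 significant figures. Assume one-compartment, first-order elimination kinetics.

142 µg/L

C₀ = Dose / Vd = 200.0 / 368 = 0.5435 mg/L
k = ln2 / t½ = 0.693147 / 35.8 = 0.01936 h⁻¹
C = C₀ · e^(−k·t) = 0.5435 × e^(−0.01936 × 69.4)
  = 0.5435 × 0.2609 = 0.1418 mg/L
Convert: 0.1418 mg/L × 1000 = 141.8 µg/L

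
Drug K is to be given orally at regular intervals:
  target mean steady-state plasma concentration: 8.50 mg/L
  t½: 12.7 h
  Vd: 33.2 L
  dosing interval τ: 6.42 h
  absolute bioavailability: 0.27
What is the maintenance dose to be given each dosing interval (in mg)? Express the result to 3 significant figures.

k = ln2 / t½ = 0.693147 / 12.7 = 0.05458 h⁻¹
CL = k × Vd = 0.05458 × 33.2 = 1.812 L/h
At steady state, F × (Dose/τ) = Css × CL.
Dose = Css × CL × τ / F = 8.50 × 1.812 × 6.42 / 0.27 = 366.2 mg

366 mg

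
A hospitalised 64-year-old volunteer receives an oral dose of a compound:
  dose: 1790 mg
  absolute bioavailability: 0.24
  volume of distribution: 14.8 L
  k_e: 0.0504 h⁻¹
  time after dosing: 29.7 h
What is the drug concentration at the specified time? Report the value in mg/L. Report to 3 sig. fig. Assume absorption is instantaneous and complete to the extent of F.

6.50 mg/L

Amount reaching circulation = F × Dose = 0.24 × 1790 = 429.6 mg
C₀ = F·Dose / Vd = 429.6 / 14.8 = 29.03 mg/L
C = C₀ · e^(−k·t) = 29.03 × e^(−0.05040 × 29.7)
  = 29.03 × 0.2238 = 6.497 mg/L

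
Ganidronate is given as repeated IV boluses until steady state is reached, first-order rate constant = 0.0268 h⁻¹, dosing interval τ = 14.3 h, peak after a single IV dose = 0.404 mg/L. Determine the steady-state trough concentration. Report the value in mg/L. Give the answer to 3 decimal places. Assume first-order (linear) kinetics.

e^(−kτ) = e^(−0.02680 × 14.3) = 0.6816
Accumulation ratio R = 1 / (1 − e^(−kτ)) = 1 / (1 − 0.6816) = 3.141
Steady-state trough = C₀ × R × e^(−kτ) = 0.404 × 3.141 × 0.6816 = 0.8649 mg/L

0.865 mg/L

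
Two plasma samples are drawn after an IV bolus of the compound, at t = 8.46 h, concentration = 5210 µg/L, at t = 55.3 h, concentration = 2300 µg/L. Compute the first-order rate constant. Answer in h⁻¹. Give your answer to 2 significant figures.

k = ln(C₁/C₂) / (t₂ − t₁) = ln(5210/2300) / (55.3 − 8.46)
  = 0.8177 / 46.84 = 0.01746 h⁻¹

0.017 h⁻¹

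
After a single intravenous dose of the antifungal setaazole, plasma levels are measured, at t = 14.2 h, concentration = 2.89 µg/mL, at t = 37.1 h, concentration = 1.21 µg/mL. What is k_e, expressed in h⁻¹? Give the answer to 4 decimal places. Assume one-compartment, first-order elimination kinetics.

0.0380 h⁻¹

k = ln(C₁/C₂) / (t₂ − t₁) = ln(2.89/1.21) / (37.1 − 14.2)
  = 0.8706 / 22.90 = 0.03802 h⁻¹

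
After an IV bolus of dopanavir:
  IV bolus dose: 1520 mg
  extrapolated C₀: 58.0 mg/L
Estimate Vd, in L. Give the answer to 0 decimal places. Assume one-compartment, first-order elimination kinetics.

26 L

Vd = Dose / C₀ = 1520 / 58.0 = 26.21 L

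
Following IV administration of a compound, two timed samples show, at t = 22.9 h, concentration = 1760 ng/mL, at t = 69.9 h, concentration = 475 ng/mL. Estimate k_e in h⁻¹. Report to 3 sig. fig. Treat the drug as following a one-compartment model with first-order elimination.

k = ln(C₁/C₂) / (t₂ − t₁) = ln(1760/475) / (69.9 − 22.9)
  = 1.310 / 47.00 = 0.02787 h⁻¹

0.0279 h⁻¹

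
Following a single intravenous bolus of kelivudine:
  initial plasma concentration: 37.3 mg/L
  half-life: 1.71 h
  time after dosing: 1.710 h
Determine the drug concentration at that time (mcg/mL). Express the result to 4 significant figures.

18.65 mcg/mL

k = ln2 / t½ = 0.693147 / 1.71 = 0.4053 h⁻¹
t / t½ = 1.710 / 1.71 = 1 half-lives
C = C₀ × (1/2)^1 = 37.30 × 0.5000 = 18.65 mg/L
(18.65 mg/L = 18.65 mcg/mL)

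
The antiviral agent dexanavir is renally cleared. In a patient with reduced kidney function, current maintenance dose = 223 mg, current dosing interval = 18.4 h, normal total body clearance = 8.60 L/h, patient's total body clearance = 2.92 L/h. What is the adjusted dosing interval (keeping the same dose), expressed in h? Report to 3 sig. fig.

54.2 h

To keep the same average steady-state level, dosing rate must scale with clearance.
CL ratio = 2.92 / 8.60 = 0.3395
New interval (same dose) = 18.4 / 0.3395 = 54.20 h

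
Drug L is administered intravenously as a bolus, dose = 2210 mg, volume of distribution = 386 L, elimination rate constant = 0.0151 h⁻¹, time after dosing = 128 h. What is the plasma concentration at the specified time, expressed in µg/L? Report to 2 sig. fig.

C₀ = Dose / Vd = 2210 / 386 = 5.725 mg/L
C = C₀ · e^(−k·t) = 5.725 × e^(−0.01510 × 128)
  = 5.725 × 0.1447 = 0.8284 mg/L
Convert: 0.8284 mg/L × 1000 = 828.4 µg/L

830 µg/L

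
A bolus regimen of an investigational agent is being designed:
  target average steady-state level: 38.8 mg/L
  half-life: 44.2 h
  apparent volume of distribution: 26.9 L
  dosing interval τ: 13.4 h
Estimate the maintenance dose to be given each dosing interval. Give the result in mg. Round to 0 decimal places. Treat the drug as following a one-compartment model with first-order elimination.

219 mg

k = ln2 / t½ = 0.693147 / 44.2 = 0.01568 h⁻¹
CL = k × Vd = 0.01568 × 26.9 = 0.4218 L/h
At steady state, Dose/τ = Css × CL.
Dose = Css × CL × τ = 38.8 × 0.4218 × 13.4 = 219.3 mg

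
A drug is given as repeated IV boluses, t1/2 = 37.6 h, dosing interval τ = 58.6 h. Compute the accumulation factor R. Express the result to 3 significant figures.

k = ln2 / t½ = 0.693147 / 37.6 = 0.01843 h⁻¹
e^(−kτ) = e^(−0.01843 × 58.6) = 0.3396
Accumulation ratio R = 1 / (1 − e^(−kτ)) = 1 / (1 − 0.3396) = 1.514

1.51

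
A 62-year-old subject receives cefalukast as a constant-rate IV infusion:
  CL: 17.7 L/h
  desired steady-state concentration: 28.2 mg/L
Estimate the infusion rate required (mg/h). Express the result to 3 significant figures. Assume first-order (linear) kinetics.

At steady state, infusion rate R₀ = Css × CL = 28.2 × 17.70 = 499.1 mg/h

499 mg/h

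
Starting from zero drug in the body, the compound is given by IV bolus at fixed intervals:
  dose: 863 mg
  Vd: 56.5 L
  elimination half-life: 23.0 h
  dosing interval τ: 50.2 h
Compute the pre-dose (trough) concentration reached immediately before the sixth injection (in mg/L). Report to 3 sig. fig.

C₀ per dose = Dose / Vd = 863 / 56.5 = 15.27 mg/L
k = ln2 / t½ = 0.693147 / 23.0 = 0.03014 h⁻¹
Fraction remaining after one interval: r = e^(−kτ) = e^(−0.03014 × 50.2) = 0.2202
Before dose 6, 5 doses have been given (aged 1τ, 2τ, 3τ, 4τ, 5τ).
C_trough = C₀ × (r + r² + … + r^5) = C₀ × r(1−r^5)/(1−r)
        = 15.27 × 0.2202 × (1 − 0.0005177) / (1 − 0.2202) = 4.310 mg/L

4.31 mg/L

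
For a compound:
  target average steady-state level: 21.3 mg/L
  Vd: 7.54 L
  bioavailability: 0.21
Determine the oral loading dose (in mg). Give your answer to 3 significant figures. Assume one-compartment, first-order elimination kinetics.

LD = Css × Vd / F = 21.3 × 7.54 / 0.21 = 764.8 mg

765 mg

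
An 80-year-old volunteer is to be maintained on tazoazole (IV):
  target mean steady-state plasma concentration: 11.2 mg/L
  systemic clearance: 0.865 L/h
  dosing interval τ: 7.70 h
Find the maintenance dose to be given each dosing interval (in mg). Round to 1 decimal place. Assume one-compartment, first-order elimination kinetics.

74.6 mg

At steady state, Dose/τ = Css × CL.
Dose = Css × CL × τ = 11.2 × 0.8650 × 7.70 = 74.60 mg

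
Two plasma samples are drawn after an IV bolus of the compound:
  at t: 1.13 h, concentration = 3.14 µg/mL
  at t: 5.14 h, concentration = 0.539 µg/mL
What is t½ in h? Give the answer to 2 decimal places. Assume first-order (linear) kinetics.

k = ln(C₁/C₂) / (t₂ − t₁) = ln(3.14/0.539) / (5.14 − 1.13)
  = 1.762 / 4.010 = 0.4394 h⁻¹
t½ = ln2 / k = 0.693147 / 0.4394 = 1.577 h

1.58 h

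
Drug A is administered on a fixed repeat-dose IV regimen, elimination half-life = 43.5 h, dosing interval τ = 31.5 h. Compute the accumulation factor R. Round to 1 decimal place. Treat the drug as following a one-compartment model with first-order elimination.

2.5

k = ln2 / t½ = 0.693147 / 43.5 = 0.01593 h⁻¹
e^(−kτ) = e^(−0.01593 × 31.5) = 0.6054
Accumulation ratio R = 1 / (1 − e^(−kτ)) = 1 / (1 − 0.6054) = 2.534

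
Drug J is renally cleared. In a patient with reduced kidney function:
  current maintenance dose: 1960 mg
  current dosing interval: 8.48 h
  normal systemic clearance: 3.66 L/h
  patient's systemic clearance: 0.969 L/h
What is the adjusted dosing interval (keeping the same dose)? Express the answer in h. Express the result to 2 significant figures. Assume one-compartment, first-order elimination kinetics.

32 h

To keep the same average steady-state level, dosing rate must scale with clearance.
CL ratio = 0.969 / 3.66 = 0.2648
New interval (same dose) = 8.48 / 0.2648 = 32.02 h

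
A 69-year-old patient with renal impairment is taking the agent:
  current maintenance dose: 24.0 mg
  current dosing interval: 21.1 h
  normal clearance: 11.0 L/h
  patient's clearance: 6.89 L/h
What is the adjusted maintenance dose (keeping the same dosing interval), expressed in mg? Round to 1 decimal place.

15.0 mg

To keep the same average steady-state level, dosing rate must scale with clearance.
CL ratio = 6.89 / 11.0 = 0.6264
New dose (same interval) = 24.0 × 0.6264 = 15.03 mg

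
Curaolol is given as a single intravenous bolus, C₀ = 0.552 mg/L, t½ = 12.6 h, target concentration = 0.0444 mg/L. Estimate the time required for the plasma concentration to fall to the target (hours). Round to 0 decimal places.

k = ln2 / t½ = 0.693147 / 12.6 = 0.05501 h⁻¹
t = ln(C₀ / C) / k = ln(0.5520 / 0.0444) / 0.05501
  = ln(12.43) / 0.05501 = 2.520 / 0.05501 = 45.81 h

46 h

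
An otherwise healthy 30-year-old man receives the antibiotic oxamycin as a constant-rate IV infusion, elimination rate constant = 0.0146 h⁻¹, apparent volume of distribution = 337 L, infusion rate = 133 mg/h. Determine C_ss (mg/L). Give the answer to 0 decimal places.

CL = k × Vd = 0.01460 × 337 = 4.920 L/h
At steady state Css = R₀ / CL = 133 / 4.920 = 27.03 mg/L

27 mg/L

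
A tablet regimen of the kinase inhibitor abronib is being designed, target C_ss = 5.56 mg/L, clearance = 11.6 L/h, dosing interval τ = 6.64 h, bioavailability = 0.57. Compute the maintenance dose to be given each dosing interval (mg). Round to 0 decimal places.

751 mg

At steady state, F × (Dose/τ) = Css × CL.
Dose = Css × CL × τ / F = 5.56 × 11.60 × 6.64 / 0.57 = 751.3 mg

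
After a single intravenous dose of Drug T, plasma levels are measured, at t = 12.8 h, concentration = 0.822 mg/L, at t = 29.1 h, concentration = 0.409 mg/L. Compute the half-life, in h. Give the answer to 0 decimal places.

16 h

k = ln(C₁/C₂) / (t₂ − t₁) = ln(0.822/0.409) / (29.1 − 12.8)
  = 0.6980 / 16.30 = 0.04282 h⁻¹
t½ = ln2 / k = 0.693147 / 0.04282 = 16.19 h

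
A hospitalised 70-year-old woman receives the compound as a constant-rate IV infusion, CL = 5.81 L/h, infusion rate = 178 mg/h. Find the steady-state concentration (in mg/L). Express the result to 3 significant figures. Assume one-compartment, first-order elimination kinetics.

30.6 mg/L

At steady state Css = R₀ / CL = 178 / 5.810 = 30.64 mg/L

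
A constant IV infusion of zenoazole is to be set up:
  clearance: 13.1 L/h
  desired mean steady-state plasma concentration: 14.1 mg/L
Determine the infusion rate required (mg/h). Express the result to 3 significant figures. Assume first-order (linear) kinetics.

At steady state, infusion rate R₀ = Css × CL = 14.1 × 13.10 = 184.7 mg/h

185 mg/h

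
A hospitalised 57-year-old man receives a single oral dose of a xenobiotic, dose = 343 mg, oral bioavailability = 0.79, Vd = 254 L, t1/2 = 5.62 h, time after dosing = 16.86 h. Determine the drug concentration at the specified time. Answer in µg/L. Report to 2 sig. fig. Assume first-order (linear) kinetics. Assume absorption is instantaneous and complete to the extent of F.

130 µg/L

Amount reaching circulation = F × Dose = 0.79 × 343.0 = 271.0 mg
C₀ = F·Dose / Vd = 271.0 / 254 = 1.067 mg/L
k = ln2 / t½ = 0.693147 / 5.62 = 0.1233 h⁻¹
t / t½ = 16.86 / 5.62 = 3 half-lives
C = C₀ × (1/2)^3 = 1.067 × 0.1250 = 0.1334 mg/L
Convert: 0.1334 mg/L × 1000 = 133.4 µg/L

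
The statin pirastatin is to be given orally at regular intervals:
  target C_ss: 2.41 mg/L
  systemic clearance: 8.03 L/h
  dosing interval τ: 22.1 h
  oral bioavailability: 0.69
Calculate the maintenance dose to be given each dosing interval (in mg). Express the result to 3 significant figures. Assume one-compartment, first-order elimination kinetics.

At steady state, F × (Dose/τ) = Css × CL.
Dose = Css × CL × τ / F = 2.41 × 8.030 × 22.1 / 0.69 = 619.8 mg

620 mg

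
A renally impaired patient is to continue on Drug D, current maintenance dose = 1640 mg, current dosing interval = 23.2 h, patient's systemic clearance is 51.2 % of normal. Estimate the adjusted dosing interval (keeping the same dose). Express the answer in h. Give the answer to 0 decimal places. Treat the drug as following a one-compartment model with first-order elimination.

To keep the same average steady-state level, dosing rate must scale with clearance.
CL ratio = 51.2 / 100 = 0.5120
New interval (same dose) = 23.2 / 0.5120 = 45.31 h

45 h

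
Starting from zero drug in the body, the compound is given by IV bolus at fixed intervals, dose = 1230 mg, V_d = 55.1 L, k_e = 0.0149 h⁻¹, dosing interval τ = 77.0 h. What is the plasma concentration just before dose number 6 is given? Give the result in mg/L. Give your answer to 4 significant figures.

10.35 mg/L

C₀ per dose = Dose / Vd = 1230 / 55.1 = 22.32 mg/L
Fraction remaining after one interval: r = e^(−kτ) = e^(−0.01490 × 77.0) = 0.3175
Before dose 6, 5 doses have been given (aged 1τ, 2τ, 3τ, 4τ, 5τ).
C_trough = C₀ × (r + r² + … + r^5) = C₀ × r(1−r^5)/(1−r)
        = 22.32 × 0.3175 × (1 − 0.003226) / (1 − 0.3175) = 10.35 mg/L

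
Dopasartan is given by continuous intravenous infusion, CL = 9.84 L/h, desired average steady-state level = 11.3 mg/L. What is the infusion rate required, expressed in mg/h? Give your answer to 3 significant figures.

111 mg/h

At steady state, infusion rate R₀ = Css × CL = 11.3 × 9.840 = 111.2 mg/h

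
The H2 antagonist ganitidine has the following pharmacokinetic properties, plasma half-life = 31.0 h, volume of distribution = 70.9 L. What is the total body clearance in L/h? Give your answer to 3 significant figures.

k = ln2 / t½ = 0.693147 / 31.0 = 0.02236 h⁻¹
CL = k × Vd = 0.02236 × 70.9 = 1.585 L/h

1.59 L/h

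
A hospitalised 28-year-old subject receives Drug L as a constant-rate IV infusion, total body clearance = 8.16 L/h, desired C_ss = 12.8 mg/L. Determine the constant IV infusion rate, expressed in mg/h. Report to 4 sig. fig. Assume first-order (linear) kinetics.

At steady state, infusion rate R₀ = Css × CL = 12.8 × 8.160 = 104.4 mg/h

104.4 mg/h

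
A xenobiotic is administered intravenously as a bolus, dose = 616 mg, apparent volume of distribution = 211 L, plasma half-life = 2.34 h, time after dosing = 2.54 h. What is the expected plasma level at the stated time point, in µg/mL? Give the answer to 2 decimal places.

1.38 µg/mL

C₀ = Dose / Vd = 616.0 / 211 = 2.919 mg/L
k = ln2 / t½ = 0.693147 / 2.34 = 0.2962 h⁻¹
C = C₀ · e^(−k·t) = 2.919 × e^(−0.2962 × 2.54)
  = 2.919 × 0.4713 = 1.376 mg/L
(1.376 mg/L = 1.376 µg/mL)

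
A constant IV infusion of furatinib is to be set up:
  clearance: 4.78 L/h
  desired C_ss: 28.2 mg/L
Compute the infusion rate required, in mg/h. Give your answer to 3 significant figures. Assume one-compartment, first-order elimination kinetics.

135 mg/h

At steady state, infusion rate R₀ = Css × CL = 28.2 × 4.780 = 134.8 mg/h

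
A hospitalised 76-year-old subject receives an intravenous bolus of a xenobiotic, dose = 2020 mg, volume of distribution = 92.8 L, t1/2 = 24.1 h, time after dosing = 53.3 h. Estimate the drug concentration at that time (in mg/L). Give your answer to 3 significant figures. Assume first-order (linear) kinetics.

C₀ = Dose / Vd = 2020 / 92.8 = 21.77 mg/L
k = ln2 / t½ = 0.693147 / 24.1 = 0.02876 h⁻¹
C = C₀ · e^(−k·t) = 21.77 × e^(−0.02876 × 53.3)
  = 21.77 × 0.2159 = 4.700 mg/L

4.70 mg/L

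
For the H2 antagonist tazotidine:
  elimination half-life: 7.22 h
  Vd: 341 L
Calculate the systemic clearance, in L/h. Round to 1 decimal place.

32.7 L/h

k = ln2 / t½ = 0.693147 / 7.22 = 0.09600 h⁻¹
CL = k × Vd = 0.09600 × 341 = 32.74 L/h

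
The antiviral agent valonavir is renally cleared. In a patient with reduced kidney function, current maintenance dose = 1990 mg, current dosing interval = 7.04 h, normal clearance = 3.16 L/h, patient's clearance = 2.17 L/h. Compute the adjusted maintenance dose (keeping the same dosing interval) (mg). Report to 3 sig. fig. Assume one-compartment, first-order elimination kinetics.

1370 mg

To keep the same average steady-state level, dosing rate must scale with clearance.
CL ratio = 2.17 / 3.16 = 0.6867
New dose (same interval) = 1990 × 0.6867 = 1367 mg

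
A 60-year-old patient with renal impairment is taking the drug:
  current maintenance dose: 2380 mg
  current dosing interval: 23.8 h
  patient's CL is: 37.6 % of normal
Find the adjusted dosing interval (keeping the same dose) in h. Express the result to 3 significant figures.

To keep the same average steady-state level, dosing rate must scale with clearance.
CL ratio = 37.6 / 100 = 0.3760
New interval (same dose) = 23.8 / 0.3760 = 63.30 h

63.3 h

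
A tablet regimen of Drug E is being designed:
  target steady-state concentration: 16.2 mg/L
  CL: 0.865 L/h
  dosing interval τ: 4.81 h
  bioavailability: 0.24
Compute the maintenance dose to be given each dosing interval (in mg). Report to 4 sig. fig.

At steady state, F × (Dose/τ) = Css × CL.
Dose = Css × CL × τ / F = 16.2 × 0.8650 × 4.81 / 0.24 = 280.8 mg

280.8 mg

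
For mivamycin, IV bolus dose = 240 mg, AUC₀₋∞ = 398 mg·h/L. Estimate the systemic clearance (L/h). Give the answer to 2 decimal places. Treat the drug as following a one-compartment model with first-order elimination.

CL = Dose / AUC = 240 / 398 = 0.6030 L/h

0.60 L/h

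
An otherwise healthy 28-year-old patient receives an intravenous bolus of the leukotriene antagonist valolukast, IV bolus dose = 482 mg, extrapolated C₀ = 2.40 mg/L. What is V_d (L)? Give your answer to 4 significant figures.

Vd = Dose / C₀ = 482.0 / 2.40 = 200.8 L

200.8 L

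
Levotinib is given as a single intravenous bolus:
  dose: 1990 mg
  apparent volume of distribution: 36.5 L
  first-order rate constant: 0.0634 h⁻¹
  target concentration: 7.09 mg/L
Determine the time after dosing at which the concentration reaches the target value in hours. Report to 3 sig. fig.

C₀ = Dose / Vd = 1990 / 36.5 = 54.52 mg/L
t = ln(C₀ / C) / k = ln(54.52 / 7.09) / 0.06340
  = ln(7.690) / 0.06340 = 2.040 / 0.06340 = 32.18 h

32.2 h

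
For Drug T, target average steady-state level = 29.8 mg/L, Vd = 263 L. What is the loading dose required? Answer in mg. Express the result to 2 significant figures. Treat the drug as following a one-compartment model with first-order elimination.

7800 mg

LD = Css × Vd = 29.8 × 263 = 7837 mg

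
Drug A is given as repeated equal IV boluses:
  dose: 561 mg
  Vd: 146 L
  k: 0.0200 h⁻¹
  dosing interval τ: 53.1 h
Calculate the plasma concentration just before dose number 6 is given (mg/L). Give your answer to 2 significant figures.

2.0 mg/L

C₀ per dose = Dose / Vd = 561 / 146 = 3.842 mg/L
Fraction remaining after one interval: r = e^(−kτ) = e^(−0.02000 × 53.1) = 0.3458
Before dose 6, 5 doses have been given (aged 1τ, 2τ, 3τ, 4τ, 5τ).
C_trough = C₀ × (r + r² + … + r^5) = C₀ × r(1−r^5)/(1−r)
        = 3.842 × 0.3458 × (1 − 0.004945) / (1 − 0.3458) = 2.021 mg/L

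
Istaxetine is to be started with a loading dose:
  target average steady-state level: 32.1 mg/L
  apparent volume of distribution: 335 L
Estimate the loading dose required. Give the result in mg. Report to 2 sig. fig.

LD = Css × Vd = 32.1 × 335 = 10750 mg

11000 mg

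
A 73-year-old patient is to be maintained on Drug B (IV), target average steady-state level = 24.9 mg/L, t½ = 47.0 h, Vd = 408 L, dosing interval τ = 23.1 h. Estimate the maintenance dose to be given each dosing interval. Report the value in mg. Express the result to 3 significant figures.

k = ln2 / t½ = 0.693147 / 47.0 = 0.01475 h⁻¹
CL = k × Vd = 0.01475 × 408 = 6.018 L/h
At steady state, Dose/τ = Css × CL.
Dose = Css × CL × τ = 24.9 × 6.018 × 23.1 = 3461 mg

3460 mg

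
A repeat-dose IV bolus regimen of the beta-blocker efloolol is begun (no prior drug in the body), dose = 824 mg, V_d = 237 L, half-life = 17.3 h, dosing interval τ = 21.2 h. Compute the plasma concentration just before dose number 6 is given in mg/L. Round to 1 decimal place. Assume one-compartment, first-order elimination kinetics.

2.6 mg/L

C₀ per dose = Dose / Vd = 824 / 237 = 3.477 mg/L
k = ln2 / t½ = 0.693147 / 17.3 = 0.04007 h⁻¹
Fraction remaining after one interval: r = e^(−kτ) = e^(−0.04007 × 21.2) = 0.4276
Before dose 6, 5 doses have been given (aged 1τ, 2τ, 3τ, 4τ, 5τ).
C_trough = C₀ × (r + r² + … + r^5) = C₀ × r(1−r^5)/(1−r)
        = 3.477 × 0.4276 × (1 − 0.01430) / (1 − 0.4276) = 2.560 mg/L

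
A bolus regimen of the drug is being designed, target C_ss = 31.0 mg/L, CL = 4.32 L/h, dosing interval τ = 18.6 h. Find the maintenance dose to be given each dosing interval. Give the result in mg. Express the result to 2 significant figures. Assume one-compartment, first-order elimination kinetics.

At steady state, Dose/τ = Css × CL.
Dose = Css × CL × τ = 31.0 × 4.320 × 18.6 = 2491 mg

2500 mg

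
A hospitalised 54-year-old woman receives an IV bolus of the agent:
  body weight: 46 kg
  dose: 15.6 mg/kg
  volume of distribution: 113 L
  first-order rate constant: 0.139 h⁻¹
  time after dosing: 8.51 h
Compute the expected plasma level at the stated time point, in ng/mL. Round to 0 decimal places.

Total dose = 15.6 × 46 = 717.6 mg
C₀ = Dose / Vd = 717.6 / 113 = 6.350 mg/L
C = C₀ · e^(−k·t) = 6.350 × e^(−0.1390 × 8.51)
  = 6.350 × 0.3064 = 1.946 mg/L
Convert: 1.946 mg/L × 1000 = 1946 ng/mL

1946 ng/mL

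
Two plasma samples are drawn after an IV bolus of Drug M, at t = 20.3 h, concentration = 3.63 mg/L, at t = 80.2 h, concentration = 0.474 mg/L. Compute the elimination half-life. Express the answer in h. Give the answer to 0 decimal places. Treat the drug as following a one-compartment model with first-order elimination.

20 h

k = ln(C₁/C₂) / (t₂ − t₁) = ln(3.63/0.474) / (80.2 − 20.3)
  = 2.036 / 59.90 = 0.03399 h⁻¹
t½ = ln2 / k = 0.693147 / 0.03399 = 20.39 h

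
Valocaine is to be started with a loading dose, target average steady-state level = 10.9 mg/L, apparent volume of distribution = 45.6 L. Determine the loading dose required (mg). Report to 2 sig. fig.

LD = Css × Vd = 10.9 × 45.6 = 497.0 mg

500 mg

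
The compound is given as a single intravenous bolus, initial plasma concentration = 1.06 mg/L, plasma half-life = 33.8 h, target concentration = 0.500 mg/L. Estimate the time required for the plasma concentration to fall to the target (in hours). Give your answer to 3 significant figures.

k = ln2 / t½ = 0.693147 / 33.8 = 0.02051 h⁻¹
t = ln(C₀ / C) / k = ln(1.060 / 0.500) / 0.02051
  = ln(2.120) / 0.02051 = 0.7514 / 0.02051 = 36.64 h

36.6 h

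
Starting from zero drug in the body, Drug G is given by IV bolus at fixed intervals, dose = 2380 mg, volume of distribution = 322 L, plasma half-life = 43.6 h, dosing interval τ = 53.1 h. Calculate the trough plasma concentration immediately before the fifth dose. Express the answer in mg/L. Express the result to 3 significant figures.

5.38 mg/L

C₀ per dose = Dose / Vd = 2380 / 322 = 7.391 mg/L
k = ln2 / t½ = 0.693147 / 43.6 = 0.01590 h⁻¹
Fraction remaining after one interval: r = e^(−kτ) = e^(−0.01590 × 53.1) = 0.4299
Before dose 5, 4 doses have been given (aged 1τ, 2τ, 3τ, 4τ).
C_trough = C₀ × (r + r² + … + r^4) = C₀ × r(1−r^4)/(1−r)
        = 7.391 × 0.4299 × (1 − 0.03416) / (1 − 0.4299) = 5.383 mg/L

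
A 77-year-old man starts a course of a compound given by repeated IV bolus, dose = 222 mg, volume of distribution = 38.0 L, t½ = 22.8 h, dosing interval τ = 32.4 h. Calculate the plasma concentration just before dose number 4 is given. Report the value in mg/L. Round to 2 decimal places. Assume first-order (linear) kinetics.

C₀ per dose = Dose / Vd = 222 / 38.0 = 5.842 mg/L
k = ln2 / t½ = 0.693147 / 22.8 = 0.03040 h⁻¹
Fraction remaining after one interval: r = e^(−kτ) = e^(−0.03040 × 32.4) = 0.3735
Before dose 4, 3 doses have been given (aged 1τ, 2τ, 3τ).
C_trough = C₀ × (r + r² + … + r^3) = C₀ × r(1−r^3)/(1−r)
        = 5.842 × 0.3735 × (1 − 0.05210) / (1 − 0.3735) = 3.301 mg/L

3.30 mg/L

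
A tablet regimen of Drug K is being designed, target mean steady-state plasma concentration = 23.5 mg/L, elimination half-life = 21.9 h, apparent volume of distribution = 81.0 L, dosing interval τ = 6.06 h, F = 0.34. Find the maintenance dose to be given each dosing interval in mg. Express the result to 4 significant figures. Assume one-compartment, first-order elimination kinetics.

k = ln2 / t½ = 0.693147 / 21.9 = 0.03165 h⁻¹
CL = k × Vd = 0.03165 × 81.0 = 2.564 L/h
At steady state, F × (Dose/τ) = Css × CL.
Dose = Css × CL × τ / F = 23.5 × 2.564 × 6.06 / 0.34 = 1074 mg

1074 mg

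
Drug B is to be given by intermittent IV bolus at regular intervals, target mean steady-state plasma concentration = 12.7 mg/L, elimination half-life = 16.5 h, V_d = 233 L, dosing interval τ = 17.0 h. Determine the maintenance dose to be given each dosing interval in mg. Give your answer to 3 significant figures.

2110 mg

k = ln2 / t½ = 0.693147 / 16.5 = 0.04201 h⁻¹
CL = k × Vd = 0.04201 × 233 = 9.788 L/h
At steady state, Dose/τ = Css × CL.
Dose = Css × CL × τ = 12.7 × 9.788 × 17.0 = 2113 mg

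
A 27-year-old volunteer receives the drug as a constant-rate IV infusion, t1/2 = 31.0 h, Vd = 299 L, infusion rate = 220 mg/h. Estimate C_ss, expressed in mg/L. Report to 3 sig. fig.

k = ln2 / t½ = 0.693147 / 31.0 = 0.02236 h⁻¹
CL = k × Vd = 0.02236 × 299 = 6.686 L/h
At steady state Css = R₀ / CL = 220 / 6.686 = 32.90 mg/L

32.9 mg/L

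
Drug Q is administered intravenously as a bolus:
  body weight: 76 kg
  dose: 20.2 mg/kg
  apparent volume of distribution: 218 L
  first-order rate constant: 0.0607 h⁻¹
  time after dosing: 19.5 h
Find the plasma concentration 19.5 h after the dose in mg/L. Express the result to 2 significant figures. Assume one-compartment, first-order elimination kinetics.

2.2 mg/L

Total dose = 20.2 × 76 = 1535 mg
C₀ = Dose / Vd = 1535 / 218 = 7.041 mg/L
C = C₀ · e^(−k·t) = 7.041 × e^(−0.06070 × 19.5)
  = 7.041 × 0.3062 = 2.156 mg/L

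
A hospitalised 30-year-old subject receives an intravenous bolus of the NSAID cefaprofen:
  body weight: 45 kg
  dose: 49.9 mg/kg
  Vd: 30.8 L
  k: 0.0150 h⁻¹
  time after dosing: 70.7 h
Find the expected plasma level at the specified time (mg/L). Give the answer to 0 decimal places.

Total dose = 49.9 × 45 = 2246 mg
C₀ = Dose / Vd = 2246 / 30.8 = 72.92 mg/L
C = C₀ · e^(−k·t) = 72.92 × e^(−0.01500 × 70.7)
  = 72.92 × 0.3463 = 25.25 mg/L

25 mg/L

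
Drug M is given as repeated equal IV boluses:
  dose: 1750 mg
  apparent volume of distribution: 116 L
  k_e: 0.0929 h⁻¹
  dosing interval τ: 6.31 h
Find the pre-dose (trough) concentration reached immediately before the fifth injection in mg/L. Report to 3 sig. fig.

17.1 mg/L

C₀ per dose = Dose / Vd = 1750 / 116 = 15.09 mg/L
Fraction remaining after one interval: r = e^(−kτ) = e^(−0.09290 × 6.31) = 0.5564
Before dose 5, 4 doses have been given (aged 1τ, 2τ, 3τ, 4τ).
C_trough = C₀ × (r + r² + … + r^4) = C₀ × r(1−r^4)/(1−r)
        = 15.09 × 0.5564 × (1 − 0.09584) / (1 − 0.5564) = 17.11 mg/L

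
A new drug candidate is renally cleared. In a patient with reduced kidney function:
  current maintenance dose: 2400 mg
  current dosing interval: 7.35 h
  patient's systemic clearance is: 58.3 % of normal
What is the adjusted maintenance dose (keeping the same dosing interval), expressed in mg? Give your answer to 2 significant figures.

1400 mg

To keep the same average steady-state level, dosing rate must scale with clearance.
CL ratio = 58.3 / 100 = 0.5830
New dose (same interval) = 2400 × 0.5830 = 1399 mg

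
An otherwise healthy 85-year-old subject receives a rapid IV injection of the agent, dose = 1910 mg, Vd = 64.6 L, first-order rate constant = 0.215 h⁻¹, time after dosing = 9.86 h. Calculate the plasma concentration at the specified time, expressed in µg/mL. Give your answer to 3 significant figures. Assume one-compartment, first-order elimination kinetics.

3.55 µg/mL

C₀ = Dose / Vd = 1910 / 64.6 = 29.57 mg/L
C = C₀ · e^(−k·t) = 29.57 × e^(−0.2150 × 9.86)
  = 29.57 × 0.1200 = 3.548 mg/L
(3.548 mg/L = 3.548 µg/mL)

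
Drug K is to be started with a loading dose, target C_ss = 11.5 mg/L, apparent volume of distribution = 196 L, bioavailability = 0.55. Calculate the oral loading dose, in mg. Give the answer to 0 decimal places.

4098 mg

LD = Css × Vd / F = 11.5 × 196 / 0.55 = 4098 mg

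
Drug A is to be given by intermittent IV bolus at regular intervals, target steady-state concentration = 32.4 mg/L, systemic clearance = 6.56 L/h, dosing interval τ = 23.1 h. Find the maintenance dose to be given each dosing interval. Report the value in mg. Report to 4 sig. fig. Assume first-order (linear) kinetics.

4910 mg

At steady state, Dose/τ = Css × CL.
Dose = Css × CL × τ = 32.4 × 6.560 × 23.1 = 4910 mg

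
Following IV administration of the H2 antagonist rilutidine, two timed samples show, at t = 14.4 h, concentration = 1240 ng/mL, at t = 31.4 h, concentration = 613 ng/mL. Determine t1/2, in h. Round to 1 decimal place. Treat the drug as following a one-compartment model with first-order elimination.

k = ln(C₁/C₂) / (t₂ − t₁) = ln(1240/613) / (31.4 − 14.4)
  = 0.7045 / 17.00 = 0.04144 h⁻¹
t½ = ln2 / k = 0.693147 / 0.04144 = 16.73 h

16.7 h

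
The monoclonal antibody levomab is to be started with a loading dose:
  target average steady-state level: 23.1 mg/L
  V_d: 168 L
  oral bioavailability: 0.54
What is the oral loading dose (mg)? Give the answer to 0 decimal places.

LD = Css × Vd / F = 23.1 × 168 / 0.54 = 7187 mg

7187 mg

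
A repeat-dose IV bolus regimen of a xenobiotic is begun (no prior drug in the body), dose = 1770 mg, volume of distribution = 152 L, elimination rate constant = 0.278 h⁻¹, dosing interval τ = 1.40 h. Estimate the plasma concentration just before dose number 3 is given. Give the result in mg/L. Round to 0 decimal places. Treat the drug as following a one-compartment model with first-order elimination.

13 mg/L

C₀ per dose = Dose / Vd = 1770 / 152 = 11.64 mg/L
Fraction remaining after one interval: r = e^(−kτ) = e^(−0.2780 × 1.40) = 0.6776
Before dose 3, 2 doses have been given (aged 1τ, 2τ).
C_trough = C₀ × (r + r²) = 11.64 × (0.6776 + 0.4591) = 13.23 mg/L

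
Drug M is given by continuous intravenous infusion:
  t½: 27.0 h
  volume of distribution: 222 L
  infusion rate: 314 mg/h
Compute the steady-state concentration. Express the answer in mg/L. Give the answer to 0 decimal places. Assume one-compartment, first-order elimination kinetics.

k = ln2 / t½ = 0.693147 / 27.0 = 0.02567 h⁻¹
CL = k × Vd = 0.02567 × 222 = 5.699 L/h
At steady state Css = R₀ / CL = 314 / 5.699 = 55.10 mg/L

55 mg/L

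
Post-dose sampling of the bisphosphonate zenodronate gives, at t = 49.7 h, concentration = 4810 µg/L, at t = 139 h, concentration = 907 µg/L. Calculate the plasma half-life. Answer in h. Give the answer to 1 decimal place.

37.1 h

k = ln(C₁/C₂) / (t₂ − t₁) = ln(4810/907) / (139 − 49.7)
  = 1.668 / 89.30 = 0.01868 h⁻¹
t½ = ln2 / k = 0.693147 / 0.01868 = 37.11 h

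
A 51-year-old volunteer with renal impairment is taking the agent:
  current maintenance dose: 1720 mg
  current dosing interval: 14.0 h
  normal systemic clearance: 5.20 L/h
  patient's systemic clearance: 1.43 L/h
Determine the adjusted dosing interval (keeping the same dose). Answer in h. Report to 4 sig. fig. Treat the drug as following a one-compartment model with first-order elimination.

To keep the same average steady-state level, dosing rate must scale with clearance.
CL ratio = 1.43 / 5.20 = 0.2750
New interval (same dose) = 14.0 / 0.2750 = 50.91 h

50.91 h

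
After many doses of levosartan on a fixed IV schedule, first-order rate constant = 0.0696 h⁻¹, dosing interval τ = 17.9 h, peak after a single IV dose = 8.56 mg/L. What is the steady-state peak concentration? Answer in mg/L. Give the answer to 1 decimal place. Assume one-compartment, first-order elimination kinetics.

e^(−kτ) = e^(−0.06960 × 17.9) = 0.2877
Accumulation ratio R = 1 / (1 − e^(−kτ)) = 1 / (1 − 0.2877) = 1.404
Steady-state peak = C₀ × R = 8.56 × 1.404 = 12.02 mg/L

12.0 mg/L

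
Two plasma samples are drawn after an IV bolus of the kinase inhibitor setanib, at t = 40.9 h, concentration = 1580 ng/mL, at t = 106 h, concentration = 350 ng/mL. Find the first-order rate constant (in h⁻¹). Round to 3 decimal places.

0.023 h⁻¹

k = ln(C₁/C₂) / (t₂ − t₁) = ln(1580/350) / (106 − 40.9)
  = 1.507 / 65.10 = 0.02315 h⁻¹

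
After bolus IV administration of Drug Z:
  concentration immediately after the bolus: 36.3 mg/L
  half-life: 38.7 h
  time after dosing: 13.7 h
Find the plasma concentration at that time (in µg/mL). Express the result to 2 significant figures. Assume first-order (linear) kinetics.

28 µg/mL

k = ln2 / t½ = 0.693147 / 38.7 = 0.01791 h⁻¹
C = C₀ · e^(−k·t) = 36.30 × e^(−0.01791 × 13.7)
  = 36.30 × 0.7824 = 28.40 mg/L
(28.40 mg/L = 28.40 µg/mL)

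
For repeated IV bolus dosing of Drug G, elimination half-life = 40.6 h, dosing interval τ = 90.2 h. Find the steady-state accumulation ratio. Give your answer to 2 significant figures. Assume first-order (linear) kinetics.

k = ln2 / t½ = 0.693147 / 40.6 = 0.01707 h⁻¹
e^(−kτ) = e^(−0.01707 × 90.2) = 0.2144
Accumulation ratio R = 1 / (1 − e^(−kτ)) = 1 / (1 − 0.2144) = 1.273

1.3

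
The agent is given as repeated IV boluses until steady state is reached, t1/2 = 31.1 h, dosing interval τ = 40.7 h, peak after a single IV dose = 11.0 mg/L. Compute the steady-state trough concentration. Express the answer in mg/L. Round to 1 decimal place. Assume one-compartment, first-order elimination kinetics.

7.4 mg/L

k = ln2 / t½ = 0.693147 / 31.1 = 0.02229 h⁻¹
e^(−kτ) = e^(−0.02229 × 40.7) = 0.4037
Accumulation ratio R = 1 / (1 − e^(−kτ)) = 1 / (1 − 0.4037) = 1.677
Steady-state trough = C₀ × R × e^(−kτ) = 11.0 × 1.677 × 0.4037 = 7.447 mg/L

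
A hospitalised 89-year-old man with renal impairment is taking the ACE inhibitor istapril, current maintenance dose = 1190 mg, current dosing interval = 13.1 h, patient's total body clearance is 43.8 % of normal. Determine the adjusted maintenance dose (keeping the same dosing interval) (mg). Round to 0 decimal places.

To keep the same average steady-state level, dosing rate must scale with clearance.
CL ratio = 43.8 / 100 = 0.4380
New dose (same interval) = 1190 × 0.4380 = 521.2 mg

521 mg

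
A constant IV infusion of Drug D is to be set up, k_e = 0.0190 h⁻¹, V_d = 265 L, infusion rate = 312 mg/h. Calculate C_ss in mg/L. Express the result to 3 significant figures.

CL = k × Vd = 0.01900 × 265 = 5.035 L/h
At steady state Css = R₀ / CL = 312 / 5.035 = 61.97 mg/L

62.0 mg/L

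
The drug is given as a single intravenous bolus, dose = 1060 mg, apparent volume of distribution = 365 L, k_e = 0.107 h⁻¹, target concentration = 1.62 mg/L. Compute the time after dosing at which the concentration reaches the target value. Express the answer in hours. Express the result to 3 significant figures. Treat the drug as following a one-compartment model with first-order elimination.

5.46 h

C₀ = Dose / Vd = 1060 / 365 = 2.904 mg/L
t = ln(C₀ / C) / k = ln(2.904 / 1.62) / 0.1070
  = ln(1.793) / 0.1070 = 0.5839 / 0.1070 = 5.457 h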